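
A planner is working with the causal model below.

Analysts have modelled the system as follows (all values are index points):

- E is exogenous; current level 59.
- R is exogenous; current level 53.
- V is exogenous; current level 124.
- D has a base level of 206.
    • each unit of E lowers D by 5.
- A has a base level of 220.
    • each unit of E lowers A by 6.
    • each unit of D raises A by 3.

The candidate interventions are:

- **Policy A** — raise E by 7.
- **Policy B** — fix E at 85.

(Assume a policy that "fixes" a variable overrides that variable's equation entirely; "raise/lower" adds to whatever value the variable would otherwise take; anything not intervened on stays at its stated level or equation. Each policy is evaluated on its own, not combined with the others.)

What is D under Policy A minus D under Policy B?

95

Policy A (E + 7):
  E = 59 + 7 = 66
  D = 206 − 5·66 = -124
Policy B (E := 85):
  E = 85
  D = 206 − 5·85 = -219
D: -124 − (-219) = 95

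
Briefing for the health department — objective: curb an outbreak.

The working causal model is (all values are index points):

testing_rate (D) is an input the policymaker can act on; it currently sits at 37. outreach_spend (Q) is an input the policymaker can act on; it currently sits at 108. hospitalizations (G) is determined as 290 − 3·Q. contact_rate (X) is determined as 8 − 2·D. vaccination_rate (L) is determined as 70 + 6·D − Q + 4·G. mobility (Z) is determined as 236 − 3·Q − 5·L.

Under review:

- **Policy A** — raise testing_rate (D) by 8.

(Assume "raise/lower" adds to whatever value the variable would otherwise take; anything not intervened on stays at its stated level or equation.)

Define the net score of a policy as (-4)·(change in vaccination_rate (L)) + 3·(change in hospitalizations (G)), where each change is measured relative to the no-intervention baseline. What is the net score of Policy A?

-192

Baseline:
  D = 37
  Q = 108
  G = 290 − 3·108 = -34
  L = 70 + 6·37 − 108 + 4·(-34) = 48
Policy A (D + 8):
  D = 37 + 8 = 45
  Q = 108
  G = 290 − 3·108 = -34
  L = 70 + 6·45 − 108 + 4·(-34) = 96
ΔL = 96 − 48 = 48; ΔG = -34 − (-34) = 0
Score = (-4)·48 + 3·0 = -192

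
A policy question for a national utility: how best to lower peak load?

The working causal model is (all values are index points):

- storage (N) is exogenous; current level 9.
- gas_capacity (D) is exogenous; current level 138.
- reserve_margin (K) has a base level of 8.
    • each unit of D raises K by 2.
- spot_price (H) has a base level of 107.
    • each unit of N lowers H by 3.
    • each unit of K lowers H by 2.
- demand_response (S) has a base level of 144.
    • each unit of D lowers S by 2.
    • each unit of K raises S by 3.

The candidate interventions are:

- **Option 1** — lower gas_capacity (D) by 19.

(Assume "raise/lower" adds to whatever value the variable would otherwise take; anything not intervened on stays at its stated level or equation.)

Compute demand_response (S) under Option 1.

644

Option 1 (D − 19):
  D = 138 − 19 = 119
  K = 8 + 2·119 = 246
  S = 144 − 2·119 + 3·246 = 644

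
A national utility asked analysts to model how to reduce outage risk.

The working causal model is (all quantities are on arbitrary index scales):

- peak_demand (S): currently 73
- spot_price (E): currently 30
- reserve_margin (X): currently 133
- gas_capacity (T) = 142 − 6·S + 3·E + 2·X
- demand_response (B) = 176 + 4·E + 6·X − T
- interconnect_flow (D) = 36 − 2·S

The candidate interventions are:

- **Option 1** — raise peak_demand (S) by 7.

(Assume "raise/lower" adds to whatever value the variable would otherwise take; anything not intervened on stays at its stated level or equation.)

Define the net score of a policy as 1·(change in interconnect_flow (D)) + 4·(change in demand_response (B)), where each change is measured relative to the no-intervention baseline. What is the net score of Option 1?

154

Baseline:
  S = 73
  E = 30
  X = 133
  T = 142 − 6·73 + 3·30 + 2·133 = 60
  B = 176 + 4·30 + 6·133 − 60 = 1034
  D = 36 − 2·73 = -110
Option 1 (S + 7):
  S = 73 + 7 = 80
  E = 30
  X = 133
  T = 142 − 6·80 + 3·30 + 2·133 = 18
  B = 176 + 4·30 + 6·133 − 18 = 1076
  D = 36 − 2·80 = -124
ΔD = -124 − (-110) = -14; ΔB = 1076 − 1034 = 42
Score = 1·(-14) + 4·42 = 154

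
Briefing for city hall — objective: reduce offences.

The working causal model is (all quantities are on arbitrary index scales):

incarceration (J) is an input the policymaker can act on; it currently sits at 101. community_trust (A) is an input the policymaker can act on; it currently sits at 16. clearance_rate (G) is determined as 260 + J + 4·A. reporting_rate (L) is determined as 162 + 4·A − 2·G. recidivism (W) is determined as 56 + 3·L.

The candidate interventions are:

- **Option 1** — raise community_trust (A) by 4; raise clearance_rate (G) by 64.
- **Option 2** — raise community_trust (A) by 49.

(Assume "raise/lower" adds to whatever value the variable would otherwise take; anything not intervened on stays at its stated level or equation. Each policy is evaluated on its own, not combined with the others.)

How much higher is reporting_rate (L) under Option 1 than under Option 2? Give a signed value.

Option 1 (A + 4, G + 64):
  J = 101
  A = 16 + 4 = 20
  G = 260 + 101 + 4·20 (+64 from intervention) = 505
  L = 162 + 4·20 − 2·505 = -768
Option 2 (A + 49):
  J = 101
  A = 16 + 49 = 65
  G = 260 + 101 + 4·65 = 621
  L = 162 + 4·65 − 2·621 = -820
L: -768 − (-820) = 52

52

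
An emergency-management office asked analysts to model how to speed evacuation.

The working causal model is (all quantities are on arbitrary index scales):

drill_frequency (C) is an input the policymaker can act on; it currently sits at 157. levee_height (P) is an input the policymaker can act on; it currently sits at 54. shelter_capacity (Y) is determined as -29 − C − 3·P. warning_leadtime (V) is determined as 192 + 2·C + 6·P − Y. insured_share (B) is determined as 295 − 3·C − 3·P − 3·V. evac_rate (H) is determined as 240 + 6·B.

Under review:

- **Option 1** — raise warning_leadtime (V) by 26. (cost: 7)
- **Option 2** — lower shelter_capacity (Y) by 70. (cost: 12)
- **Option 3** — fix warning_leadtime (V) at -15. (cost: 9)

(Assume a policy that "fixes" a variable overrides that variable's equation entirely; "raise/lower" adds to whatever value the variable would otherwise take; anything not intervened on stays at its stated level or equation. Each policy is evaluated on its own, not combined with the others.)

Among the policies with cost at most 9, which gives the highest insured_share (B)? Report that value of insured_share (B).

Option 1 (V + 26):
  C = 157
  P = 54
  Y = -29 − 157 − 3·54 = -348
  V = 192 + 2·157 + 6·54 − (-348) (+26 from intervention) = 1204
  B = 295 − 3·157 − 3·54 − 3·1204 = -3950
Option 3 (V := -15):
  C = 157
  P = 54
  Y = -29 − 157 − 3·54 = -348
  V = -15
  B = 295 − 3·157 − 3·54 − 3·(-15) = -293
Comparing — Option 1: B=-3950, Option 3: B=-293. Highest is -293 (Option 3).

-293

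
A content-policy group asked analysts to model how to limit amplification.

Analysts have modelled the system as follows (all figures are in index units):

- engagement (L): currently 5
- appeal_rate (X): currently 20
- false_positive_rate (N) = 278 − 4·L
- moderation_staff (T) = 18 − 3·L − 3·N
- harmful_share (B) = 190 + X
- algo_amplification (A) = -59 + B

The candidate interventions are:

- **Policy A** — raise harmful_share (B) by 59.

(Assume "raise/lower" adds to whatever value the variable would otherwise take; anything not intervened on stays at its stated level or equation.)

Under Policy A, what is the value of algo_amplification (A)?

Policy A (B + 59):
  X = 20
  B = 190 + 20 (+59 from intervention) = 269
  A = -59 + 269 = 210

210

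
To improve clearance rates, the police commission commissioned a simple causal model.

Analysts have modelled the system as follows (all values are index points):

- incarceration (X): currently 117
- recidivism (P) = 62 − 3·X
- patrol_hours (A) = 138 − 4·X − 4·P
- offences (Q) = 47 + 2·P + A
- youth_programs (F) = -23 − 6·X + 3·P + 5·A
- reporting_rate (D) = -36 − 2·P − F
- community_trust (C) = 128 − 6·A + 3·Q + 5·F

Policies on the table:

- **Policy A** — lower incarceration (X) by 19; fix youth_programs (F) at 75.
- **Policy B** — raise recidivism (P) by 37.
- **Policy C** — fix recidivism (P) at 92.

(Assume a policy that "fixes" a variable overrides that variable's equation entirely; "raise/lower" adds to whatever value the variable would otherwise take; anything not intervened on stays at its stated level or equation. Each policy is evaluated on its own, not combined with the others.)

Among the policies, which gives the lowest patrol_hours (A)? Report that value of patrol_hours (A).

Policy A (X − 19, F := 75):
  X = 117 − 19 = 98
  P = 62 − 3·98 = -232
  A = 138 − 4·98 − 4·(-232) = 674
Policy B (P + 37):
  X = 117
  P = 62 − 3·117 (+37 from intervention) = -252
  A = 138 − 4·117 − 4·(-252) = 678
Policy C (P := 92):
  X = 117
  P = 92
  A = 138 − 4·117 − 4·92 = -698
Comparing — Policy A: A=674, Policy B: A=678, Policy C: A=-698. Lowest is -698 (Policy C).

-698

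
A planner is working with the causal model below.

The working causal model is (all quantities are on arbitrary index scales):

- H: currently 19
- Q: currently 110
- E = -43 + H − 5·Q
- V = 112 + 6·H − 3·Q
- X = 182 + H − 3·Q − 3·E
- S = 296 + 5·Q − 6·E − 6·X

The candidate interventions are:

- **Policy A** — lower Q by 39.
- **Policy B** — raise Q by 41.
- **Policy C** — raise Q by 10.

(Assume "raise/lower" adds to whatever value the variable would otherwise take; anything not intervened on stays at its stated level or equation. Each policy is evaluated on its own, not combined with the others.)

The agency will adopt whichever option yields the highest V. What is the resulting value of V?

13

Policy A (Q − 39):
  H = 19
  Q = 110 − 39 = 71
  V = 112 + 6·19 − 3·71 = 13
Policy B (Q + 41):
  H = 19
  Q = 110 + 41 = 151
  V = 112 + 6·19 − 3·151 = -227
Policy C (Q + 10):
  H = 19
  Q = 110 + 10 = 120
  V = 112 + 6·19 − 3·120 = -134
Comparing — Policy A: V=13, Policy B: V=-227, Policy C: V=-134. Highest is 13 (Policy A).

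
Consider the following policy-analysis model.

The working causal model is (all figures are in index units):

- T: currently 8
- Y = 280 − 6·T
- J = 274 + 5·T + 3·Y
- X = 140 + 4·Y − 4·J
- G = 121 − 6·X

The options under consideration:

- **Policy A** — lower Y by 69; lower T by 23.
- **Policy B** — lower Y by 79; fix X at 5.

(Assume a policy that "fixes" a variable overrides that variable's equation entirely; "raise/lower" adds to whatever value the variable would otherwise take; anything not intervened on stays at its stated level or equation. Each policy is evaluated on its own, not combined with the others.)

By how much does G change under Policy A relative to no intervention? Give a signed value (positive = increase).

Baseline:
  T = 8
  Y = 280 − 6·8 = 232
  J = 274 + 5·8 + 3·232 = 1010
  X = 140 + 4·232 − 4·1010 = -2972
  G = 121 − 6·(-2972) = 17953
Policy A (Y − 69, T − 23):
  T = 8 − 23 = -15
  Y = 280 − 6·(-15) (−69 from intervention) = 301
  J = 274 + 5·(-15) + 3·301 = 1102
  X = 140 + 4·301 − 4·1102 = -3064
  G = 121 − 6·(-3064) = 18505
Change in G: 18505 − 17953 = 552

552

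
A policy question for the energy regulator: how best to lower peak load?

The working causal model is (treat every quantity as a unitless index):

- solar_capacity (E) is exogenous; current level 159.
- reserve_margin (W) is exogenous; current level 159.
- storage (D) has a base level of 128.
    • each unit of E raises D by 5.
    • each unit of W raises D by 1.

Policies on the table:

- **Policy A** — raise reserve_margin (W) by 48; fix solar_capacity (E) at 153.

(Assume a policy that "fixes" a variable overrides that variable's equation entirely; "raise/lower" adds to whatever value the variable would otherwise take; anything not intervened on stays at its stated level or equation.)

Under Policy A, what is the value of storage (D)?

1100

Policy A (W + 48, E := 153):
  E = 153
  W = 159 + 48 = 207
  D = 128 + 5·153 + 207 = 1100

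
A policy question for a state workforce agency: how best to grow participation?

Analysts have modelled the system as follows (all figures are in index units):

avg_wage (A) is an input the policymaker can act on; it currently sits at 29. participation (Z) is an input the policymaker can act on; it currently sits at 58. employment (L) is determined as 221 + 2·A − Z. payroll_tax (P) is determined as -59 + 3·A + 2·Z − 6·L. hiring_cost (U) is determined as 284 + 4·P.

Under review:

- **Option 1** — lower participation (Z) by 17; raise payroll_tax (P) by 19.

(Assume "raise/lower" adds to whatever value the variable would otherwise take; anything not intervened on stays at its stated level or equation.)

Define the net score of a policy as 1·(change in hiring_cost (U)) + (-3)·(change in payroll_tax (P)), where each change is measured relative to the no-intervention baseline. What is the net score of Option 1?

-117

Baseline:
  A = 29
  Z = 58
  L = 221 + 2·29 − 58 = 221
  P = -59 + 3·29 + 2·58 − 6·221 = -1182
  U = 284 + 4·(-1182) = -4444
Option 1 (Z − 17, P + 19):
  A = 29
  Z = 58 − 17 = 41
  L = 221 + 2·29 − 41 = 238
  P = -59 + 3·29 + 2·41 − 6·238 (+19 from intervention) = -1299
  U = 284 + 4·(-1299) = -4912
ΔU = -4912 − (-4444) = -468; ΔP = -1299 − (-1182) = -117
Score = 1·(-468) + (-3)·(-117) = -117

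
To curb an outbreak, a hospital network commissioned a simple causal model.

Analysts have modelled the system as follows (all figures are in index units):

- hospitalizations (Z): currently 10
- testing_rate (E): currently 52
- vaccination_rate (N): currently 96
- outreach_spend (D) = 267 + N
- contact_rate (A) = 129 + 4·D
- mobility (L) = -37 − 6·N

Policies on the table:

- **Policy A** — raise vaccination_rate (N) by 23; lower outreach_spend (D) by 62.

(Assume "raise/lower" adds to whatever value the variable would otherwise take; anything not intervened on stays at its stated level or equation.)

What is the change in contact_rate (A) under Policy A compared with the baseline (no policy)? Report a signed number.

-156

Baseline:
  N = 96
  D = 267 + 96 = 363
  A = 129 + 4·363 = 1581
Policy A (N + 23, D − 62):
  N = 96 + 23 = 119
  D = 267 + 119 (−62 from intervention) = 324
  A = 129 + 4·324 = 1425
Change in A: 1425 − 1581 = -156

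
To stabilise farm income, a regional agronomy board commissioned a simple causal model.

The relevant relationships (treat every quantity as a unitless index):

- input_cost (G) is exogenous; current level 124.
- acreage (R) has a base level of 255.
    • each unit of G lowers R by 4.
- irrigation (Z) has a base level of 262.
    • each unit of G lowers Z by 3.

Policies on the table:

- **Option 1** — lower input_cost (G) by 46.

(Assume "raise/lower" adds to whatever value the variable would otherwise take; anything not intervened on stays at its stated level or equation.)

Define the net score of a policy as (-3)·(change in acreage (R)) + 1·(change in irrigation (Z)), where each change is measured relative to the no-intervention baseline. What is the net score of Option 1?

-414

Baseline:
  G = 124
  R = 255 − 4·124 = -241
  Z = 262 − 3·124 = -110
Option 1 (G − 46):
  G = 124 − 46 = 78
  R = 255 − 4·78 = -57
  Z = 262 − 3·78 = 28
ΔR = -57 − (-241) = 184; ΔZ = 28 − (-110) = 138
Score = (-3)·184 + 1·138 = -414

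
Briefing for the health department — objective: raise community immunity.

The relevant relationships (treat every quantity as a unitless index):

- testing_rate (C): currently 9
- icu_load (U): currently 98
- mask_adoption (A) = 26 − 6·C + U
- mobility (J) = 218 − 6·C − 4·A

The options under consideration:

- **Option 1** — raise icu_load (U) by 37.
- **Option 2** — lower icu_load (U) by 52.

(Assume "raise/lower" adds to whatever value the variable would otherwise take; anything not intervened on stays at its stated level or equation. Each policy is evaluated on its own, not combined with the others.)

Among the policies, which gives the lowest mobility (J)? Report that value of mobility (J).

Option 1 (U + 37):
  C = 9
  U = 98 + 37 = 135
  A = 26 − 6·9 + 135 = 107
  J = 218 − 6·9 − 4·107 = -264
Option 2 (U − 52):
  C = 9
  U = 98 − 52 = 46
  A = 26 − 6·9 + 46 = 18
  J = 218 − 6·9 − 4·18 = 92
Comparing — Option 1: J=-264, Option 2: J=92. Lowest is -264 (Option 1).

-264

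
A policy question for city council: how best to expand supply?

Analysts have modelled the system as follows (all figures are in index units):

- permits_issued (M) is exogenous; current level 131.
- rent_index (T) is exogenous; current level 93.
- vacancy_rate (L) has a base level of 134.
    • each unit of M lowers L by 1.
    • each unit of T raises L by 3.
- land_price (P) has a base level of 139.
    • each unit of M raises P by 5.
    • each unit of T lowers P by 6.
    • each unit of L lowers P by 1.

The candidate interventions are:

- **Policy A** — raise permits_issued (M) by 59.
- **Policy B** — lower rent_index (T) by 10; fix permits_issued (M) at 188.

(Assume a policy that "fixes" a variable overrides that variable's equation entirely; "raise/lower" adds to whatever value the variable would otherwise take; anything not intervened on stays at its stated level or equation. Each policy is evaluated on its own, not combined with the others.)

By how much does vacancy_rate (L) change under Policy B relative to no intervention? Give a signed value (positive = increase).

Baseline:
  M = 131
  T = 93
  L = 134 − 131 + 3·93 = 282
Policy B (T − 10, M := 188):
  M = 188
  T = 93 − 10 = 83
  L = 134 − 188 + 3·83 = 195
Change in L: 195 − 282 = -87

-87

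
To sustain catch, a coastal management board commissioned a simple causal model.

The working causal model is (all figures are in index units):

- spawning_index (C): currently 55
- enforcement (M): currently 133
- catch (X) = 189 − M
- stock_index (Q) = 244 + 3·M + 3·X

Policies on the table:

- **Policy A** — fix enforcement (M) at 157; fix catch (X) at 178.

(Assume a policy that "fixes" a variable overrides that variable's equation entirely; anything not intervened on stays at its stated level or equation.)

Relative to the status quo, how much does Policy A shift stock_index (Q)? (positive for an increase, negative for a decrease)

438

Baseline:
  M = 133
  X = 189 − 133 = 56
  Q = 244 + 3·133 + 3·56 = 811
Policy A (M := 157, X := 178):
  M = 157
  X = 178
  Q = 244 + 3·157 + 3·178 = 1249
Change in Q: 1249 − 811 = 438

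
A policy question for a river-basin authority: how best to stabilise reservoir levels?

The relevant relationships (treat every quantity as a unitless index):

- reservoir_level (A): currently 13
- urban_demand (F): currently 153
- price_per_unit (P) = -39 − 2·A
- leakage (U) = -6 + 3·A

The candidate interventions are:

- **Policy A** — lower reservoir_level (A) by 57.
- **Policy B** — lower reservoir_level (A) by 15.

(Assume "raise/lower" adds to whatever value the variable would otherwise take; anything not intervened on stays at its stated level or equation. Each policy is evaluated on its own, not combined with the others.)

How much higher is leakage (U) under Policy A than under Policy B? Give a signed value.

Policy A (A − 57):
  A = 13 − 57 = -44
  U = -6 + 3·(-44) = -138
Policy B (A − 15):
  A = 13 − 15 = -2
  U = -6 + 3·(-2) = -12
U: -138 − (-12) = -126

-126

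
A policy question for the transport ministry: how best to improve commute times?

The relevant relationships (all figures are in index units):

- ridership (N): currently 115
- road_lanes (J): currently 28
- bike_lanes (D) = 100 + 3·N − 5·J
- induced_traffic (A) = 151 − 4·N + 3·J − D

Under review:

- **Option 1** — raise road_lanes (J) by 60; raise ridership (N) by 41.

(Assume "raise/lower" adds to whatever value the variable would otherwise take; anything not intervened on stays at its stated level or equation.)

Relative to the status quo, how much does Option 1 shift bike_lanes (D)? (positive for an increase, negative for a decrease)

-177

Baseline:
  N = 115
  J = 28
  D = 100 + 3·115 − 5·28 = 305
Option 1 (J + 60, N + 41):
  N = 115 + 41 = 156
  J = 28 + 60 = 88
  D = 100 + 3·156 − 5·88 = 128
Change in D: 128 − 305 = -177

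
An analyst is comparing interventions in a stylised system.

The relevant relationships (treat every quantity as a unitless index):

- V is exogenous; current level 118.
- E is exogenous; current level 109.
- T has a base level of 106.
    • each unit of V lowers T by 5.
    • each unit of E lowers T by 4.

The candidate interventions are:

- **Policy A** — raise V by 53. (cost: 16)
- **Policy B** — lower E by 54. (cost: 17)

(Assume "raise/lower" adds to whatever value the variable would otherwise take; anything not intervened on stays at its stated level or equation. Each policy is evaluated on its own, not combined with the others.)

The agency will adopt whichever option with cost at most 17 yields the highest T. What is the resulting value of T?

-704

Policy A (V + 53):
  V = 118 + 53 = 171
  E = 109
  T = 106 − 5·171 − 4·109 = -1185
Policy B (E − 54):
  V = 118
  E = 109 − 54 = 55
  T = 106 − 5·118 − 4·55 = -704
Comparing — Policy A: T=-1185, Policy B: T=-704. Highest is -704 (Policy B).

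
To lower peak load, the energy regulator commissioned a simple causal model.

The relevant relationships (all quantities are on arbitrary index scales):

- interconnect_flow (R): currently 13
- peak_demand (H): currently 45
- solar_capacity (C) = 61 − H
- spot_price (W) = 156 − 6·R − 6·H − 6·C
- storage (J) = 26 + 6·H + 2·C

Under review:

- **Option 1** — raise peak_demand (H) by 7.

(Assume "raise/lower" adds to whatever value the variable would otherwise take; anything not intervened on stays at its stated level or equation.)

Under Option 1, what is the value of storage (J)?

356

Option 1 (H + 7):
  H = 45 + 7 = 52
  C = 61 − 52 = 9
  J = 26 + 6·52 + 2·9 = 356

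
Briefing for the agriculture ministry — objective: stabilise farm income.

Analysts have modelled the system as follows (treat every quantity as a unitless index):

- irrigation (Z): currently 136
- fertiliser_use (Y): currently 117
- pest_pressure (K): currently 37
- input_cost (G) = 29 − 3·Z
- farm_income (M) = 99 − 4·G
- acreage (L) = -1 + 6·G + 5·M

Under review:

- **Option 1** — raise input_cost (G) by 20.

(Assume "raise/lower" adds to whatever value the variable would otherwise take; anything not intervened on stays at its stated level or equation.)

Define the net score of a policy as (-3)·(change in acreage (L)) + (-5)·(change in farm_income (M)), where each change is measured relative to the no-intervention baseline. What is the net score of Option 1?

Baseline:
  Z = 136
  G = 29 − 3·136 = -379
  M = 99 − 4·(-379) = 1615
  L = -1 + 6·(-379) + 5·1615 = 5800
Option 1 (G + 20):
  Z = 136
  G = 29 − 3·136 (+20 from intervention) = -359
  M = 99 − 4·(-359) = 1535
  L = -1 + 6·(-359) + 5·1535 = 5520
ΔL = 5520 − 5800 = -280; ΔM = 1535 − 1615 = -80
Score = (-3)·(-280) + (-5)·(-80) = 1240

1240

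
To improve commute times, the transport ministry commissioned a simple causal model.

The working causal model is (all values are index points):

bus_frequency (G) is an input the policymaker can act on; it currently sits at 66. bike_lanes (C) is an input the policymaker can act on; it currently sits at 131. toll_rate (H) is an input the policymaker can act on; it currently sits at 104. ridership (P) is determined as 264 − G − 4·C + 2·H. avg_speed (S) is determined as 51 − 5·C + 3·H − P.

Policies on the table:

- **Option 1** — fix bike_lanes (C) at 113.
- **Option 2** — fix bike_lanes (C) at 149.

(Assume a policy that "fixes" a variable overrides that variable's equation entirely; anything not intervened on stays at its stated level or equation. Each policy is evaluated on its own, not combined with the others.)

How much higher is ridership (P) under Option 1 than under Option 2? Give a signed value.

144

Option 1 (C := 113):
  G = 66
  C = 113
  H = 104
  P = 264 − 66 − 4·113 + 2·104 = -46
Option 2 (C := 149):
  G = 66
  C = 149
  H = 104
  P = 264 − 66 − 4·149 + 2·104 = -190
P: -46 − (-190) = 144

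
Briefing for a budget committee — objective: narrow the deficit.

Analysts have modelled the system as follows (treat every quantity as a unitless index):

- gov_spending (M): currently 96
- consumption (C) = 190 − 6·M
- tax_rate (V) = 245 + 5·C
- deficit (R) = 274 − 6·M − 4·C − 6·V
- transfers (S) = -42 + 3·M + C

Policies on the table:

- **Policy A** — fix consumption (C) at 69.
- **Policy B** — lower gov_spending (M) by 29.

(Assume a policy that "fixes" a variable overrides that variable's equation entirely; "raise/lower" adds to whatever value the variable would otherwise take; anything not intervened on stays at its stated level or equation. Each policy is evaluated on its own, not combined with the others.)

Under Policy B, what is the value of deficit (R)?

5610

Policy B (M − 29):
  M = 96 − 29 = 67
  C = 190 − 6·67 = -212
  V = 245 + 5·(-212) = -815
  R = 274 − 6·67 − 4·(-212) − 6·(-815) = 5610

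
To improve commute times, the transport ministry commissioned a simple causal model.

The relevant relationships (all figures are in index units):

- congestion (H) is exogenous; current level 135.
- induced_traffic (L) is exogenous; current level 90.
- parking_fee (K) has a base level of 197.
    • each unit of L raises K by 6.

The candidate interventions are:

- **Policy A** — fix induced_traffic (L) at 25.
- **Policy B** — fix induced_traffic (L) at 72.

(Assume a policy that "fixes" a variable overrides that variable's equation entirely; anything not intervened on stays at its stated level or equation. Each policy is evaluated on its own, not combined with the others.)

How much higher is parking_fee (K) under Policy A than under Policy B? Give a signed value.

-282

Policy A (L := 25):
  L = 25
  K = 197 + 6·25 = 347
Policy B (L := 72):
  L = 72
  K = 197 + 6·72 = 629
K: 347 − 629 = -282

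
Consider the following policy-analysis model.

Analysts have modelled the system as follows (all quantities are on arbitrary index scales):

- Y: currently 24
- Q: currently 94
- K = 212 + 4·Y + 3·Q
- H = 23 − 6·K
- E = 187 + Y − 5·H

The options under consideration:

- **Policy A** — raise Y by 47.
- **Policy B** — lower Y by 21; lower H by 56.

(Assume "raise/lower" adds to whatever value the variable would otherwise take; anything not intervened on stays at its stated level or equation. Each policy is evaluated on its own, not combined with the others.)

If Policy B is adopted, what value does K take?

Policy B (Y − 21, H − 56):
  Y = 24 − 21 = 3
  Q = 94
  K = 212 + 4·3 + 3·94 = 506

506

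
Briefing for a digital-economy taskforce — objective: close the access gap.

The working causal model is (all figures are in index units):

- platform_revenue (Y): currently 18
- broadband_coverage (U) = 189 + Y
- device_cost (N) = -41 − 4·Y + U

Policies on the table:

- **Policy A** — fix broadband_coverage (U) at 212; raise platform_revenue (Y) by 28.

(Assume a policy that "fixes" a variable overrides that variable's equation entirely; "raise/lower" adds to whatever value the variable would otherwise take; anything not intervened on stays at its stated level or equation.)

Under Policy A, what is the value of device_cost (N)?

-13

Policy A (U := 212, Y + 28):
  Y = 18 + 28 = 46
  U = 212
  N = -41 − 4·46 + 212 = -13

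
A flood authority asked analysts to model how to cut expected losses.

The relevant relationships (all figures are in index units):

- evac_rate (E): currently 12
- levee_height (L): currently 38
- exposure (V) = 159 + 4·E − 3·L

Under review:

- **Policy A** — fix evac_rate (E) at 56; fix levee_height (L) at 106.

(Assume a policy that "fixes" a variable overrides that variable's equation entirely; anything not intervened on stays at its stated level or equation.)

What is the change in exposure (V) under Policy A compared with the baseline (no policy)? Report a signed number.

-28

Baseline:
  E = 12
  L = 38
  V = 159 + 4·12 − 3·38 = 93
Policy A (E := 56, L := 106):
  E = 56
  L = 106
  V = 159 + 4·56 − 3·106 = 65
Change in V: 65 − 93 = -28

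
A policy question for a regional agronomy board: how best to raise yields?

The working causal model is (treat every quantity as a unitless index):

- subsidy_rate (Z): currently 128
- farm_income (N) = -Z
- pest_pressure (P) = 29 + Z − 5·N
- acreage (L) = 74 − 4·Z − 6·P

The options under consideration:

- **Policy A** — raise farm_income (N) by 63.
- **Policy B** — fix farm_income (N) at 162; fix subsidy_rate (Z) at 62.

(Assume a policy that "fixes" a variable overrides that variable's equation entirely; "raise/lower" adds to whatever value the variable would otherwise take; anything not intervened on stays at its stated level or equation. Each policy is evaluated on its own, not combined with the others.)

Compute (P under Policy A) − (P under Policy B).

Policy A (N + 63):
  Z = 128
  N = 0 − 128 (+63 from intervention) = -65
  P = 29 + 128 − 5·(-65) = 482
Policy B (N := 162, Z := 62):
  Z = 62
  N = 162
  P = 29 + 62 − 5·162 = -719
P: 482 − (-719) = 1201

1201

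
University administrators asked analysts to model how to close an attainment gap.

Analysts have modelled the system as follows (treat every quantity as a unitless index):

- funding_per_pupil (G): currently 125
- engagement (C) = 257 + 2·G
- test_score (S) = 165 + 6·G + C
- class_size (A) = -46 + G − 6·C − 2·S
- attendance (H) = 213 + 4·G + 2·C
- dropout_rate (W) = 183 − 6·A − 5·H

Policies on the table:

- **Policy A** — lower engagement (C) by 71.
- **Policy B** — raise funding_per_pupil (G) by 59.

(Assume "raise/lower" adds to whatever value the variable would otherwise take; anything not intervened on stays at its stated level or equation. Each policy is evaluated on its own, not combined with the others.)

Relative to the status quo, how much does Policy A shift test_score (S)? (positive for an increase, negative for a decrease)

Baseline:
  G = 125
  C = 257 + 2·125 = 507
  S = 165 + 6·125 + 507 = 1422
Policy A (C − 71):
  G = 125
  C = 257 + 2·125 (−71 from intervention) = 436
  S = 165 + 6·125 + 436 = 1351
Change in S: 1351 − 1422 = -71

-71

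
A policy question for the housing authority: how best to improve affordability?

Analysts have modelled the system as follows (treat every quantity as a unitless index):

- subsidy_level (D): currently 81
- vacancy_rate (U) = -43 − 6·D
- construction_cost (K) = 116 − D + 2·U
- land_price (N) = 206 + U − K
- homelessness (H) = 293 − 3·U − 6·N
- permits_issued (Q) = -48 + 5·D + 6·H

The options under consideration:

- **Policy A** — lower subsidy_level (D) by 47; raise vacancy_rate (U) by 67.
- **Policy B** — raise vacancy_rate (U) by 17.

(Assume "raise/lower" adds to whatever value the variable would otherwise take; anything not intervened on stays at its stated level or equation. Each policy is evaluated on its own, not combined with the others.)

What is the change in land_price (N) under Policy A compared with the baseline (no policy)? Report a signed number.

Baseline:
  D = 81
  U = -43 − 6·81 = -529
  K = 116 − 81 + 2·(-529) = -1023
  N = 206 + (-529) − (-1023) = 700
Policy A (D − 47, U + 67):
  D = 81 − 47 = 34
  U = -43 − 6·34 (+67 from intervention) = -180
  K = 116 − 34 + 2·(-180) = -278
  N = 206 + (-180) − (-278) = 304
Change in N: 304 − 700 = -396

-396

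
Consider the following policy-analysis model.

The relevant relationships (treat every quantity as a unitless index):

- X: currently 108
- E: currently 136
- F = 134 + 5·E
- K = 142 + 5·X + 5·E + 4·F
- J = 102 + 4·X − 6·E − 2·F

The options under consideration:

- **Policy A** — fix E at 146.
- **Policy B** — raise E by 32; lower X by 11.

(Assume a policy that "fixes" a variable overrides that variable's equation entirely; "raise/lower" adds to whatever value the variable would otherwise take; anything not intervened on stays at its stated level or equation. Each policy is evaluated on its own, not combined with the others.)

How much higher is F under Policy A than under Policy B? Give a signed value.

Policy A (E := 146):
  E = 146
  F = 134 + 5·146 = 864
Policy B (E + 32, X − 11):
  E = 136 + 32 = 168
  F = 134 + 5·168 = 974
F: 864 − 974 = -110

-110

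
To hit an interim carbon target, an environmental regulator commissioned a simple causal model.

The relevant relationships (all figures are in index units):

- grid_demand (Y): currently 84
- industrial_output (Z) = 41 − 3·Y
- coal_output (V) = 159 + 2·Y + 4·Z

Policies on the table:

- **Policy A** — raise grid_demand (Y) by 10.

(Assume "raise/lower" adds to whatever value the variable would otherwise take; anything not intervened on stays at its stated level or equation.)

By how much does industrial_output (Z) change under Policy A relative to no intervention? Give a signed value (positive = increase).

Baseline:
  Y = 84
  Z = 41 − 3·84 = -211
Policy A (Y + 10):
  Y = 84 + 10 = 94
  Z = 41 − 3·94 = -241
Change in Z: -241 − (-211) = -30

-30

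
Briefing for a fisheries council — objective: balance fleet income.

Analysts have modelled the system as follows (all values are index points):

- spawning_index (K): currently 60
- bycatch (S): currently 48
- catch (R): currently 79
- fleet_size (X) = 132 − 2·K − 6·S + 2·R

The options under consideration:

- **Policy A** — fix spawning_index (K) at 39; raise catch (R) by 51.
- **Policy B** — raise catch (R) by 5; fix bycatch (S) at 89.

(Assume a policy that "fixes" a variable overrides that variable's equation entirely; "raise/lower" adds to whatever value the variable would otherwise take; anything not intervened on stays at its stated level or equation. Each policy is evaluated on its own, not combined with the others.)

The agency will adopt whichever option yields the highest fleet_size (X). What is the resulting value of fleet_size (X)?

Policy A (K := 39, R + 51):
  K = 39
  S = 48
  R = 79 + 51 = 130
  X = 132 − 2·39 − 6·48 + 2·130 = 26
Policy B (R + 5, S := 89):
  K = 60
  S = 89
  R = 79 + 5 = 84
  X = 132 − 2·60 − 6·89 + 2·84 = -354
Comparing — Policy A: X=26, Policy B: X=-354. Highest is 26 (Policy A).

26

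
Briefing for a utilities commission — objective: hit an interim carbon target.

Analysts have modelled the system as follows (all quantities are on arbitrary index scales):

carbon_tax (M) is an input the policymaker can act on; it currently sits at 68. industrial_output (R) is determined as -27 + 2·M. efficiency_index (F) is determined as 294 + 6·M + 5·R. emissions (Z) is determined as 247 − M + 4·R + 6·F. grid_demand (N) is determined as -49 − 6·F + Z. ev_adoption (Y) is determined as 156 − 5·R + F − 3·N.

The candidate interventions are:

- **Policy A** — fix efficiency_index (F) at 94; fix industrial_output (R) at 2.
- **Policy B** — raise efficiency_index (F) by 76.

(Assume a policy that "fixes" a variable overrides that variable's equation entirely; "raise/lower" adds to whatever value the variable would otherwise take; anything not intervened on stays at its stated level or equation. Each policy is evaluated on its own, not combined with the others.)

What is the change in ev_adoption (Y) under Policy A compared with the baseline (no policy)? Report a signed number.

Baseline:
  M = 68
  R = -27 + 2·68 = 109
  F = 294 + 6·68 + 5·109 = 1247
  Z = 247 − 68 + 4·109 + 6·1247 = 8097
  N = -49 − 6·1247 + 8097 = 566
  Y = 156 − 5·109 + 1247 − 3·566 = -840
Policy A (F := 94, R := 2):
  M = 68
  R = 2
  F = 94
  Z = 247 − 68 + 4·2 + 6·94 = 751
  N = -49 − 6·94 + 751 = 138
  Y = 156 − 5·2 + 94 − 3·138 = -174
Change in Y: -174 − (-840) = 666

666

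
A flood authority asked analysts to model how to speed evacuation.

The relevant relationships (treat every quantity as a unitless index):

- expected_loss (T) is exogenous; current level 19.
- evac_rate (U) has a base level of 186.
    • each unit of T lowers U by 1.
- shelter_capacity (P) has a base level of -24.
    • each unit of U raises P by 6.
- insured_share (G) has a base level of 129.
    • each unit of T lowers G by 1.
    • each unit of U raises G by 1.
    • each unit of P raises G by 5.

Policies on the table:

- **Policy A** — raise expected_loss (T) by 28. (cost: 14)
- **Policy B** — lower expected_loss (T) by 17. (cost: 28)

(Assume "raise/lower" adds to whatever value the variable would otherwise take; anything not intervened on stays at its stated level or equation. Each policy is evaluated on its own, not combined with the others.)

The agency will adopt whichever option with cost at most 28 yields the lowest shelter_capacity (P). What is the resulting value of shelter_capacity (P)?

810

Policy A (T + 28):
  T = 19 + 28 = 47
  U = 186 − 47 = 139
  P = -24 + 6·139 = 810
Policy B (T − 17):
  T = 19 − 17 = 2
  U = 186 − 2 = 184
  P = -24 + 6·184 = 1080
Comparing — Policy A: P=810, Policy B: P=1080. Lowest is 810 (Policy A).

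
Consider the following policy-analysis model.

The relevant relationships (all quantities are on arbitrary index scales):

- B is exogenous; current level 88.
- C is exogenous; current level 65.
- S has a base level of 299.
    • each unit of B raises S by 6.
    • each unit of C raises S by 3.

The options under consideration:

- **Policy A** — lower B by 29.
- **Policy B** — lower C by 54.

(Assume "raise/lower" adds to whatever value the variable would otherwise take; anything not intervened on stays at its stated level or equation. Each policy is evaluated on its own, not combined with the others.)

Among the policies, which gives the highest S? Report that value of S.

860

Policy A (B − 29):
  B = 88 − 29 = 59
  C = 65
  S = 299 + 6·59 + 3·65 = 848
Policy B (C − 54):
  B = 88
  C = 65 − 54 = 11
  S = 299 + 6·88 + 3·11 = 860
Comparing — Policy A: S=848, Policy B: S=860. Highest is 860 (Policy B).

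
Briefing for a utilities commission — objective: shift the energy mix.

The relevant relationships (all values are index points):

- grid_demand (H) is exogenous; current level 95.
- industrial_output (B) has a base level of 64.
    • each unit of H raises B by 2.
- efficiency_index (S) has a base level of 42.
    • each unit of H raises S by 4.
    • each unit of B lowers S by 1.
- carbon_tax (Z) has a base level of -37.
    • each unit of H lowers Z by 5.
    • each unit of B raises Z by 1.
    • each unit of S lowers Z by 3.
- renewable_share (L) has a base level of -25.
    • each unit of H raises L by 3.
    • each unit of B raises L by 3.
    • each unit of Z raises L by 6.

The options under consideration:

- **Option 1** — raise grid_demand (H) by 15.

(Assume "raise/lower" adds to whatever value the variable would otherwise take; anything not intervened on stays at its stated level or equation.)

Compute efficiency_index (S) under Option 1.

198

Option 1 (H + 15):
  H = 95 + 15 = 110
  B = 64 + 2·110 = 284
  S = 42 + 4·110 − 284 = 198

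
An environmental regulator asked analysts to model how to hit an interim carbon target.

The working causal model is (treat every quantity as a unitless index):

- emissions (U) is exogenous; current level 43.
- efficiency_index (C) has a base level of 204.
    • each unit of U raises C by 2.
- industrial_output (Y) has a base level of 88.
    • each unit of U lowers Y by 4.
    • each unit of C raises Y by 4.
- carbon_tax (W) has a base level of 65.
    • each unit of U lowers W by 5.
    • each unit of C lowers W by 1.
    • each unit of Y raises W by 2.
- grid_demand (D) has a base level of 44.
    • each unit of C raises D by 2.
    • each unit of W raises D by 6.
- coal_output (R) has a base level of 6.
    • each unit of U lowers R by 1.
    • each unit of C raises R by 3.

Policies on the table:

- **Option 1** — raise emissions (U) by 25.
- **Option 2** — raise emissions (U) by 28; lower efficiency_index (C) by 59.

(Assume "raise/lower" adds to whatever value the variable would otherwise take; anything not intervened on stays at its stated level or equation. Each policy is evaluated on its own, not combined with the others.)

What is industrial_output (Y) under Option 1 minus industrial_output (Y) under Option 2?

224

Option 1 (U + 25):
  U = 43 + 25 = 68
  C = 204 + 2·68 = 340
  Y = 88 − 4·68 + 4·340 = 1176
Option 2 (U + 28, C − 59):
  U = 43 + 28 = 71
  C = 204 + 2·71 (−59 from intervention) = 287
  Y = 88 − 4·71 + 4·287 = 952
Y: 1176 − 952 = 224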